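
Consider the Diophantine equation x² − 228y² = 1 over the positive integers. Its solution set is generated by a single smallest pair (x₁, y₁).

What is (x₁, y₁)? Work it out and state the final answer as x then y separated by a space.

151 10

√228 = [15; 10,30, …], period ℓ=2 (even) → k=1
i=0: a=15 ⇒ p=15, q=1
i=1: a=10 ⇒ p=151, q=10
→ (151, 10).  Check: 151²=22801, 228·10²=22800, difference 1.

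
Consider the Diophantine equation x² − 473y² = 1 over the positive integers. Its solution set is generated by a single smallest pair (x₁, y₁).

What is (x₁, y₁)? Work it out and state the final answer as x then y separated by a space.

√473 → a₀=21, period (1,2,1,42); ℓ=4 even so k=3
i=0: a=21 ⇒ p=21, q=1
i=1: a=1 ⇒ p=22, q=1
i=2: a=2 ⇒ p=65, q=3
i=3: a=1 ⇒ p=87, q=4
→ (87, 4).  Check: 87²=7569, 473·4²=7568, difference 1.

87 4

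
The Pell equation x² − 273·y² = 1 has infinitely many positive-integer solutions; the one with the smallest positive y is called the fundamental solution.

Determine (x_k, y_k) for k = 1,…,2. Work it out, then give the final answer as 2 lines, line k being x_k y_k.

727 44
1057057 63976

√273 = [16; 1,1,10,1,1,32, …], period ℓ=6 (even) → k=5
a_0=16:  p_0=16·1+0=16,  q_0=16·0+1=1
a_1=1:  p_1=1·16+1=17,  q_1=1·1+0=1
…
a_3=10:  p_3=10·33+17=347,  q_3=10·2+1=21
a_4=1:  p_4=1·347+33=380,  q_4=1·21+2=23
a_5=1:  p_5=1·380+347=727,  q_5=1·23+21=44
fundamental: x₁=727, y₁=44  (since 528529 − 273·1936 = 1)
n=2: (727,44)∘(727,44) = (727·727+273·44·44, 727·44+44·727) = (1057057,63976)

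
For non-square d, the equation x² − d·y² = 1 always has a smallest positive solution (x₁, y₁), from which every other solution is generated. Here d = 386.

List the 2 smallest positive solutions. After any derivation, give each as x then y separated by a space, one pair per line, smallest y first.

d=386: √d = [19; 1,1,1,4,1,18,1,4,1,1,1,38] (ℓ=12, even), read p_11/q_11
i=0: a=19 ⇒ p=19, q=1
…
i=2: a=1 ⇒ p=39, q=2
i=3: a=1 ⇒ p=59, q=3
…
i=7: a=1 ⇒ p=6621, q=337
i=8: a=4 ⇒ p=32771, q=1668
i=9: a=1 ⇒ p=39392, q=2005
i=10: a=1 ⇒ p=72163, q=3673
i=11: a=1 ⇒ p=111555, q=5678
(x₁, y₁) = (111555, 5678);  111555² − 386·5678² = 1 ✓
n=2: (111555,5678)∘(111555,5678) = (111555·111555+386·5678·5678, 111555·5678+5678·111555) = (24889036049,1266818580)

111555 5678
24889036049 1266818580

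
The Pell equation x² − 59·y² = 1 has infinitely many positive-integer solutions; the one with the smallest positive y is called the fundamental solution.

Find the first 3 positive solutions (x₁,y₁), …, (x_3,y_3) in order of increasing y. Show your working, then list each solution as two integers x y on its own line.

530 69
561799 73140
595506410 77528331

[7; 1,2,7,2,1,14] for √59; ℓ=6 ⇒ convergent index 5
i=0: a=7 ⇒ p=7, q=1
i=1: a=1 ⇒ p=8, q=1
…
i=3: a=7 ⇒ p=169, q=22
i=4: a=2 ⇒ p=361, q=47
i=5: a=1 ⇒ p=530, q=69
→ (530, 69).  Check: 530²=280900, 59·69²=280899, difference 1.
(530+69√59)^2 = 561799 + 73140√59
(530+69√59)^3 = 595506410 + 77528331√59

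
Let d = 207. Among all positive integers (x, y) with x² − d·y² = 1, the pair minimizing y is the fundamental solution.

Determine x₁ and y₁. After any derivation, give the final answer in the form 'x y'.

1151 80

√207 → a₀=14, period (2,1,1,2,1,1,2,28); ℓ=8 even so k=7
k=0  a_k=14  p_k/q_k = 14/1
…
k=2  a_k=1  p_k/q_k = 43/3
…
k=4  a_k=2  p_k/q_k = 187/13
…
k=6  a_k=1  p_k/q_k = 446/31
k=7  a_k=2  p_k/q_k = 1151/80
→ (1151, 80).  Check: 1151²=1324801, 207·80²=1324800, difference 1.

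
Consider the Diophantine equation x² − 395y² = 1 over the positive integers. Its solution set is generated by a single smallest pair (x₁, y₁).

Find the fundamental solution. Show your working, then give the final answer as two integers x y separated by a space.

√395 → a₀=19, period (1,6,1,38); ℓ=4 even so k=3
i=0: a=19 ⇒ p=19, q=1
…
i=2: a=6 ⇒ p=139, q=7
i=3: a=1 ⇒ p=159, q=8
(x₁, y₁) = (159, 8);  159² − 395·8² = 1 ✓

159 8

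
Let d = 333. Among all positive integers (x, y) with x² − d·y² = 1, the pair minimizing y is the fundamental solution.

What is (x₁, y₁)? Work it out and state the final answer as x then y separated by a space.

√333 = [18; 4,36, …], period ℓ=2 (even) → k=1
step 0: (18, 1)  from 18·(1,0) + (0,1)
step 1: (73, 4)  from 4·(18,1) + (1,0)
→ (73, 4).  Check: 73²=5329, 333·4²=5328, difference 1.

73 4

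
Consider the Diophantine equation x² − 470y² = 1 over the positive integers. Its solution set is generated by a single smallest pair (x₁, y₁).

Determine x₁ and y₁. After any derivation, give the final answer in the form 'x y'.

1691 78

√470 = [21; 1,2,8,2,1,42, …], period ℓ=6 (even) → k=5
k=0  a_k=21  p_k/q_k = 21/1
k=1  a_k=1  p_k/q_k = 22/1
…
k=4  a_k=2  p_k/q_k = 1149/53
k=5  a_k=1  p_k/q_k = 1691/78
(x₁, y₁) = (1691, 78);  1691² − 470·78² = 1 ✓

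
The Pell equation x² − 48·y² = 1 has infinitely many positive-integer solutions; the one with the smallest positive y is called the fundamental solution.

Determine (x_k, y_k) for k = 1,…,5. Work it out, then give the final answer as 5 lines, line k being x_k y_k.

7 1
97 14
1351 195
18817 2716
262087 37829

√48 → a₀=6, period (1,12); ℓ=2 even so k=1
step 0: (6, 1)  from 6·(1,0) + (0,1)
step 1: (7, 1)  from 1·(6,1) + (1,0)
fundamental: x₁=7, y₁=1  (since 49 − 48·1 = 1)
(x_2, y_2) = (7·7 + 48·1·1, 7·1 + 1·7) = (97, 14)
(x_3, y_3) = (7·97 + 48·1·14, 7·14 + 1·97) = (1351, 195)
(x_4, y_4) = (7·1351 + 48·1·195, 7·195 + 1·1351) = (18817, 2716)
(x_5, y_5) = (7·18817 + 48·1·2716, 7·2716 + 1·18817) = (262087, 37829)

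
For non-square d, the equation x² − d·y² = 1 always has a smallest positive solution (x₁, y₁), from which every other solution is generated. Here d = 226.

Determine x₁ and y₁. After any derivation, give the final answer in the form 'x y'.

451 30

√226 = [15; 30, …], period ℓ=1 (odd) → k=1
a_0=15:  p_0=15·1+0=15,  q_0=15·0+1=1
a_1=30:  p_1=30·15+1=451,  q_1=30·1+0=30
fundamental: x₁=451, y₁=30  (since 203401 − 226·900 = 1)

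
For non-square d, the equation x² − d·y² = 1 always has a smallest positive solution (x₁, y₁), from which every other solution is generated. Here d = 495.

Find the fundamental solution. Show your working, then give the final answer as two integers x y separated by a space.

[22; 4,44] for √495; ℓ=2 ⇒ convergent index 1
k=0  a_k=22  p_k/q_k = 22/1
k=1  a_k=4  p_k/q_k = 89/4
→ (89, 4).  Check: 89²=7921, 495·4²=7920, difference 1.

89 4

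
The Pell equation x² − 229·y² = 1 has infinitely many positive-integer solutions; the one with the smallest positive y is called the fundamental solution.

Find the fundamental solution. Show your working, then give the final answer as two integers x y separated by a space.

5848201 386460

√229 = [15; 7,1,1,7,30, …], period ℓ=5 (odd) → k=9
i=0: a=15 ⇒ p=15, q=1
i=1: a=7 ⇒ p=106, q=7
…
i=6: a=7 ⇒ p=362399, q=23948
…
i=8: a=1 ⇒ p=776325, q=51301
i=9: a=7 ⇒ p=5848201, q=386460
fundamental: x₁=5848201, y₁=386460  (since 34201454936401 − 229·149351331600 = 1)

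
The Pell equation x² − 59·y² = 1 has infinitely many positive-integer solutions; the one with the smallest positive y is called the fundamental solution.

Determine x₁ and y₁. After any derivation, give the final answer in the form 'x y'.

530 69

√59 → a₀=7, period (1,2,7,2,1,14); ℓ=6 even so k=5
a_0=7:  p_0=7·1+0=7,  q_0=7·0+1=1
…
a_2=2:  p_2=2·8+7=23,  q_2=2·1+1=3
a_3=7:  p_3=7·23+8=169,  q_3=7·3+1=22
a_4=2:  p_4=2·169+23=361,  q_4=2·22+3=47
a_5=1:  p_5=1·361+169=530,  q_5=1·47+22=69
fundamental: x₁=530, y₁=69  (since 280900 − 59·4761 = 1)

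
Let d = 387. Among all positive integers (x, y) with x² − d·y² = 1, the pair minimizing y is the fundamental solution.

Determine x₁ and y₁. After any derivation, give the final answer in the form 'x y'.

√387 → a₀=19, period (1,2,19,2,1,38); ℓ=6 even so k=5
i=0: a=19 ⇒ p=19, q=1
i=1: a=1 ⇒ p=20, q=1
…
i=4: a=2 ⇒ p=2341, q=119
i=5: a=1 ⇒ p=3482, q=177
(x₁, y₁) = (3482, 177);  3482² − 387·177² = 1 ✓

3482 177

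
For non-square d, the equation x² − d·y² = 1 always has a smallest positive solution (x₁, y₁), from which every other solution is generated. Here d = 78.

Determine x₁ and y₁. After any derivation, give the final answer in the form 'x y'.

d=78: √d = [8; 1,4,1,16] (ℓ=4, even), read p_3/q_3
step 0: (8, 1)  from 8·(1,0) + (0,1)
step 1: (9, 1)  from 1·(8,1) + (1,0)
step 2: (44, 5)  from 4·(9,1) + (8,1)
step 3: (53, 6)  from 1·(44,5) + (9,1)
(x₁, y₁) = (53, 6);  53² − 78·6² = 1 ✓

53 6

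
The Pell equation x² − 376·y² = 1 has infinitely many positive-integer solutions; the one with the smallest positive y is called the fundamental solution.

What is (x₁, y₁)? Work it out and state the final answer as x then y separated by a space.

2143295 110532

√376 → a₀=19, period (2,1,1,3,1,…,1,2,38); ℓ=16 even so k=15
k=0  a_k=19  p_k/q_k = 19/1
k=1  a_k=2  p_k/q_k = 39/2
k=2  a_k=1  p_k/q_k = 58/3
k=3  a_k=1  p_k/q_k = 97/5
k=4  a_k=3  p_k/q_k = 349/18
k=5  a_k=1  p_k/q_k = 446/23
k=6  a_k=2  p_k/q_k = 1241/64
k=7  a_k=2  p_k/q_k = 2928/151
k=8  a_k=4  p_k/q_k = 12953/668
k=9  a_k=2  p_k/q_k = 28834/1487
k=10  a_k=2  p_k/q_k = 70621/3642
k=11  a_k=1  p_k/q_k = 99455/5129
k=12  a_k=3  p_k/q_k = 368986/19029
k=13  a_k=1  p_k/q_k = 468441/24158
k=14  a_k=1  p_k/q_k = 837427/43187
k=15  a_k=2  p_k/q_k = 2143295/110532
(x₁, y₁) = (2143295, 110532);  2143295² − 376·110532² = 1 ✓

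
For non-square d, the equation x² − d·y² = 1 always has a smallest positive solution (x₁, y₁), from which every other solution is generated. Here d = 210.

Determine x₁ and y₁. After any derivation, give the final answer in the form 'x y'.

[14; 2,28] for √210; ℓ=2 ⇒ convergent index 1
step 0: (14, 1)  from 14·(1,0) + (0,1)
step 1: (29, 2)  from 2·(14,1) + (1,0)
(x₁, y₁) = (29, 2);  29² − 210·2² = 1 ✓

29 2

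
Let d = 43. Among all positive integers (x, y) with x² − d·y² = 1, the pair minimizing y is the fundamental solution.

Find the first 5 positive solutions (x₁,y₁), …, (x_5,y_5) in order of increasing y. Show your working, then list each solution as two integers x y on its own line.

3482 531
24248647 3697884
168867574226 25752063645
1175993762661217 179337367525896
8189620394305140962 1248905401698276099

√43 → a₀=6, period (1,1,3,1,5,1,3,1,1,12); ℓ=10 even so k=9
step 0: (6, 1)  from 6·(1,0) + (0,1)
…
step 3: (46, 7)  from 3·(13,2) + (7,1)
…
step 5: (341, 52)  from 5·(59,9) + (46,7)
…
step 8: (1941, 296)  from 1·(1541,235) + (400,61)
step 9: (3482, 531)  from 1·(1941,296) + (1541,235)
(x₁, y₁) = (3482, 531);  3482² − 43·531² = 1 ✓
(x_2, y_2) = (3482·3482 + 43·531·531, 3482·531 + 531·3482) = (24248647, 3697884)
(x_3, y_3) = (3482·24248647 + 43·531·3697884, 3482·3697884 + 531·24248647) = (168867574226, 25752063645)
(x_4, y_4) = (3482·168867574226 + 43·531·25752063645, 3482·25752063645 + 531·168867574226) = (1175993762661217, 179337367525896)
(x_5, y_5) = (3482·1175993762661217 + 43·531·179337367525896, 3482·179337367525896 + 531·1175993762661217) = (8189620394305140962, 1248905401698276099)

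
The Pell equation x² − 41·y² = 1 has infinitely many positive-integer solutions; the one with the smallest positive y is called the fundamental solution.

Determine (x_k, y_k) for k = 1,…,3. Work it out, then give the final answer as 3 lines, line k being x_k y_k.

2049 320
8396801 1311360
34410088449 5373952960

d=41: √d = [6; 2,2,12] (ℓ=3, odd), read p_5/q_5
k=0  a_k=6  p_k/q_k = 6/1
k=1  a_k=2  p_k/q_k = 13/2
k=2  a_k=2  p_k/q_k = 32/5
…
k=4  a_k=2  p_k/q_k = 826/129
k=5  a_k=2  p_k/q_k = 2049/320
(x₁, y₁) = (2049, 320);  2049² − 41·320² = 1 ✓
n=2: (2049,320)∘(2049,320) = (2049·2049+41·320·320, 2049·320+320·2049) = (8396801,1311360)
n=3: (8396801,1311360)∘(2049,320) = (2049·8396801+41·320·1311360, 2049·1311360+320·8396801) = (34410088449,5373952960)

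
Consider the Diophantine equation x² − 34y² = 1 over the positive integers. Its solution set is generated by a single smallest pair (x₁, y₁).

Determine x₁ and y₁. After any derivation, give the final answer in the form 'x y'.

35 6

√34 = [5; 1,4,1,10, …], period ℓ=4 (even) → k=3
k=0  a_k=5  p_k/q_k = 5/1
k=1  a_k=1  p_k/q_k = 6/1
k=2  a_k=4  p_k/q_k = 29/5
k=3  a_k=1  p_k/q_k = 35/6
(x₁, y₁) = (35, 6);  35² − 34·6² = 1 ✓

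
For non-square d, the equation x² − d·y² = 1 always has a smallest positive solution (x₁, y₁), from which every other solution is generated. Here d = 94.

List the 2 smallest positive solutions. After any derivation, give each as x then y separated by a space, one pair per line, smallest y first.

√94 = [9; 1,2,3,1,1,…,2,1,18, …], period ℓ=16 (even) → k=15
i=0: a=9 ⇒ p=9, q=1
…
i=2: a=2 ⇒ p=29, q=3
i=3: a=3 ⇒ p=97, q=10
i=4: a=1 ⇒ p=126, q=13
i=5: a=1 ⇒ p=223, q=23
i=6: a=5 ⇒ p=1241, q=128
…
i=11: a=1 ⇒ p=99455, q=10258
i=12: a=1 ⇒ p=184493, q=19029
i=13: a=3 ⇒ p=652934, q=67345
i=14: a=2 ⇒ p=1490361, q=153719
i=15: a=1 ⇒ p=2143295, q=221064
→ (2143295, 221064).  Check: 2143295²=4593713457025, 94·221064²=4593713457024, difference 1.
(2143295+221064√94)^2 = 9187426914049 + 947610731760√94

2143295 221064
9187426914049 947610731760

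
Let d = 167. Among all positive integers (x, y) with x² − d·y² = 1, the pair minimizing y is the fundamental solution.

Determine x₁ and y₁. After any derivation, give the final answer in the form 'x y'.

168 13

d=167: √d = [12; 1,11,1,24] (ℓ=4, even), read p_3/q_3
a_0=12:  p_0=12·1+0=12,  q_0=12·0+1=1
…
a_2=11:  p_2=11·13+12=155,  q_2=11·1+1=12
a_3=1:  p_3=1·155+13=168,  q_3=1·12+1=13
fundamental: x₁=168, y₁=13  (since 28224 − 167·169 = 1)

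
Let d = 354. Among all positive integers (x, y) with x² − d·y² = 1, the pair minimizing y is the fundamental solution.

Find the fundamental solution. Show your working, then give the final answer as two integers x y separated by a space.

258065 13716

[18; 1,4,2,2,18,2,2,4,1,36] for √354; ℓ=10 ⇒ convergent index 9
k=0  a_k=18  p_k/q_k = 18/1
k=1  a_k=1  p_k/q_k = 19/1
k=2  a_k=4  p_k/q_k = 94/5
k=3  a_k=2  p_k/q_k = 207/11
…
k=5  a_k=18  p_k/q_k = 9351/497
k=6  a_k=2  p_k/q_k = 19210/1021
k=7  a_k=2  p_k/q_k = 47771/2539
k=8  a_k=4  p_k/q_k = 210294/11177
k=9  a_k=1  p_k/q_k = 258065/13716
(x₁, y₁) = (258065, 13716);  258065² − 354·13716² = 1 ✓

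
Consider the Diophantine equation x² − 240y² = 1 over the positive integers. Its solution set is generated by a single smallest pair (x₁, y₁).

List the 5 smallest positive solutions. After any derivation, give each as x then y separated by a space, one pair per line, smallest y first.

31 2
1921 124
119071 7686
7380481 476408
457470751 29529610

[15; 2,30] for √240; ℓ=2 ⇒ convergent index 1
a_0=15:  p_0=15·1+0=15,  q_0=15·0+1=1
a_1=2:  p_1=2·15+1=31,  q_1=2·1+0=2
→ (31, 2).  Check: 31²=961, 240·2²=960, difference 1.
n=2: (31,2)∘(31,2) = (31·31+240·2·2, 31·2+2·31) = (1921,124)
n=3: (1921,124)∘(31,2) = (31·1921+240·2·124, 31·124+2·1921) = (119071,7686)
n=4: (119071,7686)∘(31,2) = (31·119071+240·2·7686, 31·7686+2·119071) = (7380481,476408)
n=5: (7380481,476408)∘(31,2) = (31·7380481+240·2·476408, 31·476408+2·7380481) = (457470751,29529610)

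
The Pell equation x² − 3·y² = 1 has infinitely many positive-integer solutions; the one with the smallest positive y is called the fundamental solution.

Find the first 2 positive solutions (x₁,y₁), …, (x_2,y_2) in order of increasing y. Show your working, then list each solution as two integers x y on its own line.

2 1
7 4

√3 = [1; 1,2, …], period ℓ=2 (even) → k=1
step 0: (1, 1)  from 1·(1,0) + (0,1)
step 1: (2, 1)  from 1·(1,1) + (1,0)
→ (2, 1).  Check: 2²=4, 3·1²=3, difference 1.
n=2: (2,1)∘(2,1) = (2·2+3·1·1, 2·1+1·2) = (7,4)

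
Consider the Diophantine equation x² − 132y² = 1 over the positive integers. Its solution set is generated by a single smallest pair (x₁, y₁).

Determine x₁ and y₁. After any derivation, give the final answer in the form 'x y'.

[11; 2,22] for √132; ℓ=2 ⇒ convergent index 1
k=0  a_k=11  p_k/q_k = 11/1
k=1  a_k=2  p_k/q_k = 23/2
→ (23, 2).  Check: 23²=529, 132·2²=528, difference 1.

23 2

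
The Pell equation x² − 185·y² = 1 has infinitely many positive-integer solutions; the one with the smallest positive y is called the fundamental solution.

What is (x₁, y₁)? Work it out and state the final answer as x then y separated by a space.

9249 680

√185 = [13; 1,1,1,1,26, …], period ℓ=5 (odd) → k=9
k=0  a_k=13  p_k/q_k = 13/1
k=1  a_k=1  p_k/q_k = 14/1
…
k=4  a_k=1  p_k/q_k = 68/5
…
k=6  a_k=1  p_k/q_k = 1877/138
k=7  a_k=1  p_k/q_k = 3686/271
k=8  a_k=1  p_k/q_k = 5563/409
k=9  a_k=1  p_k/q_k = 9249/680
fundamental: x₁=9249, y₁=680  (since 85544001 − 185·462400 = 1)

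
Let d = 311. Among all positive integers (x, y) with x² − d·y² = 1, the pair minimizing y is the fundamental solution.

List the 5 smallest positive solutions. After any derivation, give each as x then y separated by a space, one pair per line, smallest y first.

16883880 957397
570130807708799 32329152120720
19252040283316857636360 1091683049815963029803
650098275797375082487964044801 36863691222253451430108430560
21952362553539551163393489436611779400 1244804277907160115380508441163715797

√311 = [17; 1,1,1,2,1,…,1,1,34, …], period ℓ=16 (even) → k=15
i=0: a=17 ⇒ p=17, q=1
i=1: a=1 ⇒ p=18, q=1
…
i=4: a=2 ⇒ p=141, q=8
…
i=6: a=6 ⇒ p=1305, q=74
…
i=8: a=17 ⇒ p=71158, q=4035
…
i=13: a=1 ⇒ p=6159373, q=349266
i=14: a=1 ⇒ p=10724507, q=608131
i=15: a=1 ⇒ p=16883880, q=957397
→ (16883880, 957397).  Check: 16883880²=285065403854400, 311·957397²=285065403854399, difference 1.
(16883880+957397√311)^2 = 570130807708799 + 32329152120720√311
(16883880+957397√311)^3 = 19252040283316857636360 + 1091683049815963029803√311
(16883880+957397√311)^4 = 650098275797375082487964044801 + 36863691222253451430108430560√311
(16883880+957397√311)^5 = 21952362553539551163393489436611779400 + 1244804277907160115380508441163715797√311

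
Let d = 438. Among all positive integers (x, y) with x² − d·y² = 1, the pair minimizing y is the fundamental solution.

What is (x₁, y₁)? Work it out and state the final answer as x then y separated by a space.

293 14

[20; 1,12,1,40] for √438; ℓ=4 ⇒ convergent index 3
k=0  a_k=20  p_k/q_k = 20/1
…
k=2  a_k=12  p_k/q_k = 272/13
k=3  a_k=1  p_k/q_k = 293/14
→ (293, 14).  Check: 293²=85849, 438·14²=85848, difference 1.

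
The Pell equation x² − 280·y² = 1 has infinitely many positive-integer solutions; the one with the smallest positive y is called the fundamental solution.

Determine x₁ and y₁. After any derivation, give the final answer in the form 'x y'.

d=280: √d = [16; 1,2,1,2,1,32] (ℓ=6, even), read p_5/q_5
i=0: a=16 ⇒ p=16, q=1
i=1: a=1 ⇒ p=17, q=1
i=2: a=2 ⇒ p=50, q=3
i=3: a=1 ⇒ p=67, q=4
i=4: a=2 ⇒ p=184, q=11
i=5: a=1 ⇒ p=251, q=15
→ (251, 15).  Check: 251²=63001, 280·15²=63000, difference 1.

251 15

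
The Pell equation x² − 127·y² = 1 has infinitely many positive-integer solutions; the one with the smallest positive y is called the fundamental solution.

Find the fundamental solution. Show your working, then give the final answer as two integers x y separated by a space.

d=127: √d = [11; 3,1,2,2,7,11,7,2,2,1,3,22] (ℓ=12, even), read p_11/q_11
step 0: (11, 1)  from 11·(1,0) + (0,1)
…
step 3: (124, 11)  from 2·(45,4) + (34,3)
step 4: (293, 26)  from 2·(124,11) + (45,4)
step 5: (2175, 193)  from 7·(293,26) + (124,11)
…
step 8: (367620, 32621)  from 2·(171701,15236) + (24218,2149)
…
step 10: (1274561, 113099)  from 1·(906941,80478) + (367620,32621)
step 11: (4730624, 419775)  from 3·(1274561,113099) + (906941,80478)
fundamental: x₁=4730624, y₁=419775  (since 22378803429376 − 127·176211050625 = 1)

4730624 419775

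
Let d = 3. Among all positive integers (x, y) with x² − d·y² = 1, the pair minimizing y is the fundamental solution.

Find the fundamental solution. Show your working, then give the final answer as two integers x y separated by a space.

2 1

d=3: √d = [1; 1,2] (ℓ=2, even), read p_1/q_1
k=0  a_k=1  p_k/q_k = 1/1
k=1  a_k=1  p_k/q_k = 2/1
→ (2, 1).  Check: 2²=4, 3·1²=3, difference 1.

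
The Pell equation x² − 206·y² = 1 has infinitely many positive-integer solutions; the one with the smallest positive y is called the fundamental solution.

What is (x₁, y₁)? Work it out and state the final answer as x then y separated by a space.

59535 4148

d=206: √d = [14; 2,1,5,14,5,1,2,28] (ℓ=8, even), read p_7/q_7
step 0: (14, 1)  from 14·(1,0) + (0,1)
…
step 2: (43, 3)  from 1·(29,2) + (14,1)
step 3: (244, 17)  from 5·(43,3) + (29,2)
step 4: (3459, 241)  from 14·(244,17) + (43,3)
step 5: (17539, 1222)  from 5·(3459,241) + (244,17)
step 6: (20998, 1463)  from 1·(17539,1222) + (3459,241)
step 7: (59535, 4148)  from 2·(20998,1463) + (17539,1222)
→ (59535, 4148).  Check: 59535²=3544416225, 206·4148²=3544416224, difference 1.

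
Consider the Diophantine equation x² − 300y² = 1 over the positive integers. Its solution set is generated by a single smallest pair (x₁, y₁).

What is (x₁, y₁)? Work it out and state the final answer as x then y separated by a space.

[17; 3,8,3,34] for √300; ℓ=4 ⇒ convergent index 3
a_0=17:  p_0=17·1+0=17,  q_0=17·0+1=1
a_1=3:  p_1=3·17+1=52,  q_1=3·1+0=3
a_2=8:  p_2=8·52+17=433,  q_2=8·3+1=25
a_3=3:  p_3=3·433+52=1351,  q_3=3·25+3=78
fundamental: x₁=1351, y₁=78  (since 1825201 − 300·6084 = 1)

1351 78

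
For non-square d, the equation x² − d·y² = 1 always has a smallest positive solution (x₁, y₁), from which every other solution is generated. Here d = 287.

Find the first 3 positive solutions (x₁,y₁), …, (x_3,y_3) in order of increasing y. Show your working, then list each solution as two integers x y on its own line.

[16; 1,15,1,32] for √287; ℓ=4 ⇒ convergent index 3
i=0: a=16 ⇒ p=16, q=1
i=1: a=1 ⇒ p=17, q=1
i=2: a=15 ⇒ p=271, q=16
i=3: a=1 ⇒ p=288, q=17
fundamental: x₁=288, y₁=17  (since 82944 − 287·289 = 1)
(288+17√287)^2 = 165887 + 9792√287
(288+17√287)^3 = 95550624 + 5640175√287

288 17
165887 9792
95550624 5640175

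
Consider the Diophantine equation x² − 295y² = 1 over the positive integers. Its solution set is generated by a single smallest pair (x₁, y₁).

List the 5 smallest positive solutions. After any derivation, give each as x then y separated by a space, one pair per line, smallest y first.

√295 → a₀=17, period (5,1,2,3,2,6,2,3,2,1,5,34); ℓ=12 even so k=11
i=0: a=17 ⇒ p=17, q=1
…
i=4: a=3 ⇒ p=979, q=57
…
i=6: a=6 ⇒ p=14479, q=843
…
i=8: a=3 ⇒ p=108103, q=6294
i=9: a=2 ⇒ p=247414, q=14405
i=10: a=1 ⇒ p=355517, q=20699
i=11: a=5 ⇒ p=2024999, q=117900
fundamental: x₁=2024999, y₁=117900  (since 4100620950001 − 295·13900410000 = 1)
k=2:  x_2 = 2024999·2024999+295·117900·117900 = 8201241900001,  y_2 = 2024999·117900+117900·2024999 = 477494764200
k=3:  x_3 = 2024999·8201241900001+295·117900·477494764200 = 33215013292518224999,  y_3 = 2024999·477494764200+117900·8201241900001 = 1933852840020353700
k=4:  x_4 = 2024999·33215013292518224999+295·117900·1933852840020353700 = 134520737404664024967600001,  y_4 = 2024999·1933852840020353700+117900·33215013292518224999 = 7832100134376274949528400
k=5:  x_5 = 2024999·134520737404664024967600001+295·117900·7832100134376274949528400 = 544808717447381276777437550624999,  y_5 = 2024999·7832100134376274949528400+117900·134520737404664024967600001 = 31719989880021710940200100589500

2024999 117900
8201241900001 477494764200
33215013292518224999 1933852840020353700
134520737404664024967600001 7832100134376274949528400
544808717447381276777437550624999 31719989880021710940200100589500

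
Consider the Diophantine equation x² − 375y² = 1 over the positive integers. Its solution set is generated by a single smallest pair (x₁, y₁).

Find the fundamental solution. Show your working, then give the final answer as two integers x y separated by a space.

√375 → a₀=19, period (2,1,2,1,5,1,2,1,2,38); ℓ=10 even so k=9
step 0: (19, 1)  from 19·(1,0) + (0,1)
step 1: (39, 2)  from 2·(19,1) + (1,0)
…
step 3: (155, 8)  from 2·(58,3) + (39,2)
…
step 6: (1433, 74)  from 1·(1220,63) + (213,11)
…
step 8: (5519, 285)  from 1·(4086,211) + (1433,74)
step 9: (15124, 781)  from 2·(5519,285) + (4086,211)
→ (15124, 781).  Check: 15124²=228735376, 375·781²=228735375, difference 1.

15124 781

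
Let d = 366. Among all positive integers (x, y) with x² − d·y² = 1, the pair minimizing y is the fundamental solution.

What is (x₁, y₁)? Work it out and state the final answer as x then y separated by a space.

907925 47458

√366 = [19; 7,1,1,1,2,12,2,1,1,1,7,38, …], period ℓ=12 (even) → k=11
k=0  a_k=19  p_k/q_k = 19/1
…
k=2  a_k=1  p_k/q_k = 153/8
…
k=5  a_k=2  p_k/q_k = 1167/61
…
k=10  a_k=1  p_k/q_k = 119053/6223
k=11  a_k=7  p_k/q_k = 907925/47458
fundamental: x₁=907925, y₁=47458  (since 824327805625 − 366·2252261764 = 1)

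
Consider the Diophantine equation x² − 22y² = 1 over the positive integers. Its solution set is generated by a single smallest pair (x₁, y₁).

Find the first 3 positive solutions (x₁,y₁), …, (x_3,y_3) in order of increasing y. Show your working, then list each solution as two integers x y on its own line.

197 42
77617 16548
30580901 6519870

d=22: √d = [4; 1,2,4,2,1,8] (ℓ=6, even), read p_5/q_5
a_0=4:  p_0=4·1+0=4,  q_0=4·0+1=1
a_1=1:  p_1=1·4+1=5,  q_1=1·1+0=1
…
a_4=2:  p_4=2·61+14=136,  q_4=2·13+3=29
a_5=1:  p_5=1·136+61=197,  q_5=1·29+13=42
fundamental: x₁=197, y₁=42  (since 38809 − 22·1764 = 1)
k=2:  x_2 = 197·197+22·42·42 = 77617,  y_2 = 197·42+42·197 = 16548
k=3:  x_3 = 197·77617+22·42·16548 = 30580901,  y_3 = 197·16548+42·77617 = 6519870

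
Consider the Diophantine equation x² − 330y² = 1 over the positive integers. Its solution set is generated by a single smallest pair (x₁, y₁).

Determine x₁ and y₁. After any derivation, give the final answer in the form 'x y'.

109 6

√330 = [18; 6,36, …], period ℓ=2 (even) → k=1
a_0=18:  p_0=18·1+0=18,  q_0=18·0+1=1
a_1=6:  p_1=6·18+1=109,  q_1=6·1+0=6
(x₁, y₁) = (109, 6);  109² − 330·6² = 1 ✓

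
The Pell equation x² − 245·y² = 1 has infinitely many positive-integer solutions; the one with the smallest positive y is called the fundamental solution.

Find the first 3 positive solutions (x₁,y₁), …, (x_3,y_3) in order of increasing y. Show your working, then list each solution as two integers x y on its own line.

51841 3312
5374978561 343394784
557288527109761 35603857991376

√245 → a₀=15, period (1,1,1,7,6,7,1,1,1,30); ℓ=10 even so k=9
a_0=15:  p_0=15·1+0=15,  q_0=15·0+1=1
…
a_5=6:  p_5=6·360+47=2207,  q_5=6·23+3=141
…
a_8=1:  p_8=1·18016+15809=33825,  q_8=1·1151+1010=2161
a_9=1:  p_9=1·33825+18016=51841,  q_9=1·2161+1151=3312
(x₁, y₁) = (51841, 3312);  51841² − 245·3312² = 1 ✓
k=2:  x_2 = 51841·51841+245·3312·3312 = 5374978561,  y_2 = 51841·3312+3312·51841 = 343394784
k=3:  x_3 = 51841·5374978561+245·3312·343394784 = 557288527109761,  y_3 = 51841·343394784+3312·5374978561 = 35603857991376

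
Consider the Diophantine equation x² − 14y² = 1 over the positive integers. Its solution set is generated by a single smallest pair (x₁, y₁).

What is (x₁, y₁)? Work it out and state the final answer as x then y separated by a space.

15 4

√14 → a₀=3, period (1,2,1,6); ℓ=4 even so k=3
k=0  a_k=3  p_k/q_k = 3/1
…
k=2  a_k=2  p_k/q_k = 11/3
k=3  a_k=1  p_k/q_k = 15/4
→ (15, 4).  Check: 15²=225, 14·4²=224, difference 1.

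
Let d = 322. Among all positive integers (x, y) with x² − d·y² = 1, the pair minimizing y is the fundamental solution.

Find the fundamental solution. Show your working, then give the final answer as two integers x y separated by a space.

√322 = [17; 1,16,1,34, …], period ℓ=4 (even) → k=3
a_0=17:  p_0=17·1+0=17,  q_0=17·0+1=1
a_1=1:  p_1=1·17+1=18,  q_1=1·1+0=1
a_2=16:  p_2=16·18+17=305,  q_2=16·1+1=17
a_3=1:  p_3=1·305+18=323,  q_3=1·17+1=18
fundamental: x₁=323, y₁=18  (since 104329 − 322·324 = 1)

323 18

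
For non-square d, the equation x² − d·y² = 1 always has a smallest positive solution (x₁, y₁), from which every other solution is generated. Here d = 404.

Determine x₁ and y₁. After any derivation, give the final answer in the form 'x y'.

√404 → a₀=20, period (10,40); ℓ=2 even so k=1
k=0  a_k=20  p_k/q_k = 20/1
k=1  a_k=10  p_k/q_k = 201/10
fundamental: x₁=201, y₁=10  (since 40401 − 404·100 = 1)

201 10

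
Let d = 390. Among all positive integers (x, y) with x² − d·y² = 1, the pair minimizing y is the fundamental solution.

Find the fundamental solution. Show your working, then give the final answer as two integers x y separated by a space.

79 4

√390 → a₀=19, period (1,2,1,38); ℓ=4 even so k=3
a_0=19:  p_0=19·1+0=19,  q_0=19·0+1=1
…
a_2=2:  p_2=2·20+19=59,  q_2=2·1+1=3
a_3=1:  p_3=1·59+20=79,  q_3=1·3+1=4
(x₁, y₁) = (79, 4);  79² − 390·4² = 1 ✓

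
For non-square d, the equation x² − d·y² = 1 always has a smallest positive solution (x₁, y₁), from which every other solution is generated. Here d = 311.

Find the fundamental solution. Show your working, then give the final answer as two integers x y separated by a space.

[17; 1,1,1,2,1,…,1,1,34] for √311; ℓ=16 ⇒ convergent index 15
a_0=17:  p_0=17·1+0=17,  q_0=17·0+1=1
…
a_2=1:  p_2=1·18+17=35,  q_2=1·1+1=2
a_3=1:  p_3=1·35+18=53,  q_3=1·2+1=3
a_4=2:  p_4=2·53+35=141,  q_4=2·3+2=8
…
a_9=3:  p_9=3·71158+4109=217583,  q_9=3·4035+233=12338
…
a_11=1:  p_11=1·1376656+217583=1594239,  q_11=1·78063+12338=90401
a_12=2:  p_12=2·1594239+1376656=4565134,  q_12=2·90401+78063=258865
a_13=1:  p_13=1·4565134+1594239=6159373,  q_13=1·258865+90401=349266
a_14=1:  p_14=1·6159373+4565134=10724507,  q_14=1·349266+258865=608131
a_15=1:  p_15=1·10724507+6159373=16883880,  q_15=1·608131+349266=957397
→ (16883880, 957397).  Check: 16883880²=285065403854400, 311·957397²=285065403854399, difference 1.

16883880 957397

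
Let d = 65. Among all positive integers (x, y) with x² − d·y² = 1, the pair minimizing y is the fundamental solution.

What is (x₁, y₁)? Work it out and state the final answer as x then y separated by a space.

√65 → a₀=8, period (16); ℓ=1 odd so k=1
step 0: (8, 1)  from 8·(1,0) + (0,1)
step 1: (129, 16)  from 16·(8,1) + (1,0)
→ (129, 16).  Check: 129²=16641, 65·16²=16640, difference 1.

129 16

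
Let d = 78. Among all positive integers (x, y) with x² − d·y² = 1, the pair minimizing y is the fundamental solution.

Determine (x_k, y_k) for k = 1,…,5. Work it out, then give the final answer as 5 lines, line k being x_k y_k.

53 6
5617 636
595349 67410
63101377 7144824
6688150613 757283934

[8; 1,4,1,16] for √78; ℓ=4 ⇒ convergent index 3
step 0: (8, 1)  from 8·(1,0) + (0,1)
…
step 2: (44, 5)  from 4·(9,1) + (8,1)
step 3: (53, 6)  from 1·(44,5) + (9,1)
fundamental: x₁=53, y₁=6  (since 2809 − 78·36 = 1)
n=2: (53,6)∘(53,6) = (53·53+78·6·6, 53·6+6·53) = (5617,636)
n=3: (5617,636)∘(53,6) = (53·5617+78·6·636, 53·636+6·5617) = (595349,67410)
n=4: (595349,67410)∘(53,6) = (53·595349+78·6·67410, 53·67410+6·595349) = (63101377,7144824)
n=5: (63101377,7144824)∘(53,6) = (53·63101377+78·6·7144824, 53·7144824+6·63101377) = (6688150613,757283934)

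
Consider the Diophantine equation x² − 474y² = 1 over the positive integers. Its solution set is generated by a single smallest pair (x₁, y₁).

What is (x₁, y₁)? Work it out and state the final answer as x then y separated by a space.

√474 = [21; 1,3,2,1,1,…,3,1,42, …], period ℓ=14 (even) → k=13
k=0  a_k=21  p_k/q_k = 21/1
…
k=3  a_k=2  p_k/q_k = 196/9
k=4  a_k=1  p_k/q_k = 283/13
k=5  a_k=1  p_k/q_k = 479/22
…
k=7  a_k=6  p_k/q_k = 5051/232
…
k=9  a_k=1  p_k/q_k = 10864/499
k=10  a_k=1  p_k/q_k = 16677/766
…
k=12  a_k=3  p_k/q_k = 149331/6859
k=13  a_k=1  p_k/q_k = 193549/8890
→ (193549, 8890).  Check: 193549²=37461215401, 474·8890²=37461215400, difference 1.

193549 8890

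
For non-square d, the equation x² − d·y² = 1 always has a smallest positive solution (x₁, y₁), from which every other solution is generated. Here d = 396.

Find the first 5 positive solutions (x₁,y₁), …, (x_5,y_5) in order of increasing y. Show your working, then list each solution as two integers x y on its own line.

d=396: √d = [19; 1,8,1,38] (ℓ=4, even), read p_3/q_3
i=0: a=19 ⇒ p=19, q=1
…
i=2: a=8 ⇒ p=179, q=9
i=3: a=1 ⇒ p=199, q=10
→ (199, 10).  Check: 199²=39601, 396·10²=39600, difference 1.
(x_2, y_2) = (199·199 + 396·10·10, 199·10 + 10·199) = (79201, 3980)
(x_3, y_3) = (199·79201 + 396·10·3980, 199·3980 + 10·79201) = (31521799, 1584030)
(x_4, y_4) = (199·31521799 + 396·10·1584030, 199·1584030 + 10·31521799) = (12545596801, 630439960)
(x_5, y_5) = (199·12545596801 + 396·10·630439960, 199·630439960 + 10·12545596801) = (4993116004999, 250913520050)

199 10
79201 3980
31521799 1584030
12545596801 630439960
4993116004999 250913520050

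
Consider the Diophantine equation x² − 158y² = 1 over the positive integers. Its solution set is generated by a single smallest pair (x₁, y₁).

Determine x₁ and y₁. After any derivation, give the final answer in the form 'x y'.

7743 616

[12; 1,1,3,12,3,1,1,24] for √158; ℓ=8 ⇒ convergent index 7
i=0: a=12 ⇒ p=12, q=1
i=1: a=1 ⇒ p=13, q=1
…
i=3: a=3 ⇒ p=88, q=7
i=4: a=12 ⇒ p=1081, q=86
i=5: a=3 ⇒ p=3331, q=265
i=6: a=1 ⇒ p=4412, q=351
i=7: a=1 ⇒ p=7743, q=616
(x₁, y₁) = (7743, 616);  7743² − 158·616² = 1 ✓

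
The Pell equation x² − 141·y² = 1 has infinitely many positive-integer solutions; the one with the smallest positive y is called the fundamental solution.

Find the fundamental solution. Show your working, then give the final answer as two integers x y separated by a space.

[11; 1,6,1,22] for √141; ℓ=4 ⇒ convergent index 3
i=0: a=11 ⇒ p=11, q=1
…
i=2: a=6 ⇒ p=83, q=7
i=3: a=1 ⇒ p=95, q=8
(x₁, y₁) = (95, 8);  95² − 141·8² = 1 ✓

95 8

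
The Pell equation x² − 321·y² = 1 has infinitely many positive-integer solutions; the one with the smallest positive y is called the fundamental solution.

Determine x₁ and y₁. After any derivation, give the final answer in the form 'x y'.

√321 = [17; 1,10,1,34, …], period ℓ=4 (even) → k=3
step 0: (17, 1)  from 17·(1,0) + (0,1)
…
step 2: (197, 11)  from 10·(18,1) + (17,1)
step 3: (215, 12)  from 1·(197,11) + (18,1)
(x₁, y₁) = (215, 12);  215² − 321·12² = 1 ✓

215 12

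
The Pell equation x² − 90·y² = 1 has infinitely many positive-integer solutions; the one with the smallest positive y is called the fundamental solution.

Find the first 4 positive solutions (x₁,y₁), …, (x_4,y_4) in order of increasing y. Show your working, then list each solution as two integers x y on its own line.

19 2
721 76
27379 2886
1039681 109592

√90 = [9; 2,18, …], period ℓ=2 (even) → k=1
i=0: a=9 ⇒ p=9, q=1
i=1: a=2 ⇒ p=19, q=2
→ (19, 2).  Check: 19²=361, 90·2²=360, difference 1.
n=2: (19,2)∘(19,2) = (19·19+90·2·2, 19·2+2·19) = (721,76)
n=3: (721,76)∘(19,2) = (19·721+90·2·76, 19·76+2·721) = (27379,2886)
n=4: (27379,2886)∘(19,2) = (19·27379+90·2·2886, 19·2886+2·27379) = (1039681,109592)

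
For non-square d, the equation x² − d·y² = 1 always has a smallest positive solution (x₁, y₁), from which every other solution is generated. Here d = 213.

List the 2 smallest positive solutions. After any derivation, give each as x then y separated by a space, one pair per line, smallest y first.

[14; 1,1,2,6,1,8,1,6,2,1,1,28] for √213; ℓ=12 ⇒ convergent index 11
step 0: (14, 1)  from 14·(1,0) + (0,1)
…
step 3: (73, 5)  from 2·(29,2) + (15,1)
step 4: (467, 32)  from 6·(73,5) + (29,2)
step 5: (540, 37)  from 1·(467,32) + (73,5)
step 6: (4787, 328)  from 8·(540,37) + (467,32)
step 7: (5327, 365)  from 1·(4787,328) + (540,37)
step 8: (36749, 2518)  from 6·(5327,365) + (4787,328)
…
step 10: (115574, 7919)  from 1·(78825,5401) + (36749,2518)
step 11: (194399, 13320)  from 1·(115574,7919) + (78825,5401)
→ (194399, 13320).  Check: 194399²=37790971201, 213·13320²=37790971200, difference 1.
(194399+13320√213)^2 = 75581942401 + 5178789360√213

194399 13320
75581942401 5178789360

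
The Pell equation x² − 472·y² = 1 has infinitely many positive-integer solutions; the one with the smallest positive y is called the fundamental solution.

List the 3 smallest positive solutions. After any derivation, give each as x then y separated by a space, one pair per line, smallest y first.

√472 = [21; 1,2,1,1,1,…,2,1,42, …], period ℓ=14 (even) → k=13
k=0  a_k=21  p_k/q_k = 21/1
k=1  a_k=1  p_k/q_k = 22/1
k=2  a_k=2  p_k/q_k = 65/3
k=3  a_k=1  p_k/q_k = 87/4
k=4  a_k=1  p_k/q_k = 152/7
…
k=7  a_k=5  p_k/q_k = 5779/266
k=8  a_k=4  p_k/q_k = 24224/1115
…
k=10  a_k=1  p_k/q_k = 54227/2496
…
k=12  a_k=2  p_k/q_k = 222687/10250
k=13  a_k=1  p_k/q_k = 306917/14127
(x₁, y₁) = (306917, 14127);  306917² − 472·14127² = 1 ✓
(306917+14127√472)^2 = 188396089777 + 8671632918√472
(306917+14127√472)^3 = 115643925371868101 + 5322943120573485√472

306917 14127
188396089777 8671632918
115643925371868101 5322943120573485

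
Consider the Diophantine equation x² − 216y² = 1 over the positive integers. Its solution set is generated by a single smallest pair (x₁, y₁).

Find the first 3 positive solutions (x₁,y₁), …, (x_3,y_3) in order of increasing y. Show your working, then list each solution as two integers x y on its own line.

485 33
470449 32010
456335045 31049667

√216 = [14; 1,2,3,2,1,28, …], period ℓ=6 (even) → k=5
step 0: (14, 1)  from 14·(1,0) + (0,1)
step 1: (15, 1)  from 1·(14,1) + (1,0)
…
step 4: (338, 23)  from 2·(147,10) + (44,3)
step 5: (485, 33)  from 1·(338,23) + (147,10)
(x₁, y₁) = (485, 33);  485² − 216·33² = 1 ✓
(485+33√216)^2 = 470449 + 32010√216
(485+33√216)^3 = 456335045 + 31049667√216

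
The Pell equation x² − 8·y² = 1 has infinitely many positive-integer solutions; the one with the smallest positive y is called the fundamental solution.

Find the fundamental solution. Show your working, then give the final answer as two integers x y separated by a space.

d=8: √d = [2; 1,4] (ℓ=2, even), read p_1/q_1
step 0: (2, 1)  from 2·(1,0) + (0,1)
step 1: (3, 1)  from 1·(2,1) + (1,0)
→ (3, 1).  Check: 3²=9, 8·1²=8, difference 1.

3 1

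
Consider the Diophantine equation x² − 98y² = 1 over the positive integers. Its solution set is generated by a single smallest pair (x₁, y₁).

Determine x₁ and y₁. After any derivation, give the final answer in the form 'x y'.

99 10

d=98: √d = [9; 1,8,1,18] (ℓ=4, even), read p_3/q_3
a_0=9:  p_0=9·1+0=9,  q_0=9·0+1=1
…
a_2=8:  p_2=8·10+9=89,  q_2=8·1+1=9
a_3=1:  p_3=1·89+10=99,  q_3=1·9+1=10
→ (99, 10).  Check: 99²=9801, 98·10²=9800, difference 1.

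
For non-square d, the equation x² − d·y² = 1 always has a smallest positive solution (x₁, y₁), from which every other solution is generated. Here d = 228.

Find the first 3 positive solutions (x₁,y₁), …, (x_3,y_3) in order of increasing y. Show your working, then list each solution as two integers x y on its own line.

d=228: √d = [15; 10,30] (ℓ=2, even), read p_1/q_1
a_0=15:  p_0=15·1+0=15,  q_0=15·0+1=1
a_1=10:  p_1=10·15+1=151,  q_1=10·1+0=10
(x₁, y₁) = (151, 10);  151² − 228·10² = 1 ✓
(151+10√228)^2 = 45601 + 3020√228
(151+10√228)^3 = 13771351 + 912030√228

151 10
45601 3020
13771351 912030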